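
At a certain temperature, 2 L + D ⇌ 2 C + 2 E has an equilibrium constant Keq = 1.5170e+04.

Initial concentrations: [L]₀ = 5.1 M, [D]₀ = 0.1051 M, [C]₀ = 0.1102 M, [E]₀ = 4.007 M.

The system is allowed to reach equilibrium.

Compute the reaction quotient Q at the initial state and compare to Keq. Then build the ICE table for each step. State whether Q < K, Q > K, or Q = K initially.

Q₀ = 0.07133; Q < K (proceeds forward)

Q₀ = 0.07133 vs Keq = 1.5170e+04 ⇒ Q<K, forward
Step 1:
                    L           D           C           E
  I               5.1      0.1051      0.1102       4.007
  C           -0.2102     -0.1051      0.2102      0.2102
  E              4.89  5.0331e-06      0.3204       4.217
  solve Keq expr → x = 0.1051; check Q = 1.5170e+04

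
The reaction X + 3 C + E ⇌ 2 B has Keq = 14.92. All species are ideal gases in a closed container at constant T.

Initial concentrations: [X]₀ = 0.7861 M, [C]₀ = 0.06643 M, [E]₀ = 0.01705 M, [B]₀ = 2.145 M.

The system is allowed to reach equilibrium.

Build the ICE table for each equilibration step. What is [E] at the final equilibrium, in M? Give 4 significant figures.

Q₀ = 1.1710e+06 vs Keq = 14.92 ⇒ Q>K, reverse
Step 1:
                   X          C          E          B
  init        0.7861    0.06643    0.01705      2.145
  Δ           0.2604     0.7812     0.2604    -0.5208
  eq           1.046     0.8476     0.2774      1.624
  solve Keq expr → x = -0.2604; check Q = 14.92

[E]_eq = 0.2774 M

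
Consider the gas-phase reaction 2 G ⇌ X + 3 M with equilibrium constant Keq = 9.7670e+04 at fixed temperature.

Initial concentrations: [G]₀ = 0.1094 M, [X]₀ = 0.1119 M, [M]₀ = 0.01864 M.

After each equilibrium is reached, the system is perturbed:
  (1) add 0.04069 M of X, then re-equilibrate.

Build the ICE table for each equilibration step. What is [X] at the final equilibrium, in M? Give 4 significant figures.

[X]_eq = 0.2072 M

Q₀ = 6.0553e-05 vs Keq = 9.7670e+04 ⇒ Q<K, forward
Step 1:
                    G           X           M
  Initial      0.1094      0.1119     0.01864
  Change      -0.1093     0.05465      0.1639
  Equil    1.0188e-04      0.1665      0.1826
  solve Keq expr → x = 0.05465; check Q = 9.7670e+04
Then add 0.04069 M of X.
Step 2:
                    G           X           M
  Initial  1.0188e-04      0.2072      0.1826
  Change   1.1748e-05 -5.8740e-06 -1.7622e-05
  Equil    1.1363e-04      0.2072      0.1826
  solve Keq expr → x = -5.8740e-06; check Q = 9.7670e+04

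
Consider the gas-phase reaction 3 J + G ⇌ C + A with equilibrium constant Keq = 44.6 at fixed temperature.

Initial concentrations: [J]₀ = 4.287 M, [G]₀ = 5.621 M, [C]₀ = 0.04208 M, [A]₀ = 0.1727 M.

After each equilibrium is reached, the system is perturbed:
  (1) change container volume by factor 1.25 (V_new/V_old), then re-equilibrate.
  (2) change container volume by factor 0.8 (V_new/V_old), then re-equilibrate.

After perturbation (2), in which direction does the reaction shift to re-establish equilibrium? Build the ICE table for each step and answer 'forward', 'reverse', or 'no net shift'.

Direction: forward

Q₀ = 1.6409e-05 vs Keq = 44.6 ⇒ Q<K, forward
Step 1:
                  J         G         C         A
  Initial     4.287     5.621   0.04208    0.1727
  Change     -4.063    -1.354     1.354     1.354
  Equil      0.2238     4.267     1.396     1.527
  solve Keq expr → x = 1.354; check Q = 44.6
Then change container volume by factor 1.25 (V_new/V_old).
Step 2:
                  J         G         C         A
  Initial     0.179     3.413     1.117     1.222
  Change    0.02744  0.009148 -0.009148 -0.009148
  Equil      0.2065     3.422     1.108     1.213
  solve Keq expr → x = -0.009148; check Q = 44.6
Then change container volume by factor 0.8 (V_new/V_old).
Step 3:
                  J         G         C         A
  Initial    0.2581     4.278     1.385     1.516
  Change   -0.03431  -0.01144   0.01144   0.01144
  Equil      0.2238     4.267     1.396     1.527
  solve Keq expr → x = 0.01144; check Q = 44.6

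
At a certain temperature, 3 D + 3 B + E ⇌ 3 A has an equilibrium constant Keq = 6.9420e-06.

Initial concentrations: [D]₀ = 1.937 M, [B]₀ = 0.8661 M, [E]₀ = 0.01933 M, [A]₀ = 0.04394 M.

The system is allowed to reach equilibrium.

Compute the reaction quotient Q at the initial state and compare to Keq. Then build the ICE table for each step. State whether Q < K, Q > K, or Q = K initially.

Q₀ = 9.2951e-04 vs Keq = 6.9420e-06 ⇒ Q>K, reverse
Step 1:
                   D          B          E          A
  init         1.937     0.8661    0.01933    0.04394
  Δ          0.03338    0.03338    0.01113   -0.03338
  eq            1.97     0.8995    0.03046    0.01056
  solve Keq expr → x = -0.01113; check Q = 6.9420e-06

Q₀ = 9.2951e-04; Q > K (proceeds reverse)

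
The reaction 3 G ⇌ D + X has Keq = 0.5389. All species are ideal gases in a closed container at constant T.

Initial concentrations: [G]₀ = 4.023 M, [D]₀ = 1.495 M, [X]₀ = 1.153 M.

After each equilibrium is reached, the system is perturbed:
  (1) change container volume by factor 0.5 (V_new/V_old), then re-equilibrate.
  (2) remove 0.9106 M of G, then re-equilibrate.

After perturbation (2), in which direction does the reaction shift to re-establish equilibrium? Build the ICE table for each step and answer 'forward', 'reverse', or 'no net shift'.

Q₀ = 0.02647 vs Keq = 0.5389 ⇒ Q<K, forward
Step 1:
                  G         D         X
  init        4.023     1.495     1.153
  Δ          -2.068    0.6894    0.6894
  eq          1.955     2.184     1.842
  solve Keq expr → x = 0.6894; check Q = 0.5389
Then change container volume by factor 0.5 (V_new/V_old).
Step 2:
                  G         D         X
  init        3.909     4.369     3.685
  Δ         -0.6888    0.2296    0.2296
  eq          3.221     4.598     3.914
  solve Keq expr → x = 0.2296; check Q = 0.5389
Then remove 0.9106 M of G.
Step 3:
                  G         D         X
  init         2.31     4.598     3.914
  Δ          0.7776   -0.2592   -0.2592
  eq          3.088     4.339     3.655
  solve Keq expr → x = -0.2592; check Q = 0.5389

Direction: reverse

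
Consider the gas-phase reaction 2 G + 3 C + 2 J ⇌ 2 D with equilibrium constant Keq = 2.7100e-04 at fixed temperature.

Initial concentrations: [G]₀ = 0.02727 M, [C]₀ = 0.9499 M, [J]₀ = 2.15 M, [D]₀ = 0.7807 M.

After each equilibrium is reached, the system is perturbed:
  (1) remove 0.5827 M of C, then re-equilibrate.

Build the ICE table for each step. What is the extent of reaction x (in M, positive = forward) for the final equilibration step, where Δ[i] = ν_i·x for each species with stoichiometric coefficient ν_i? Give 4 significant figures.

x = -0.01589 M

Q₀ = 206.9 vs Keq = 2.7100e-04 ⇒ Q>K, reverse
Step 1:
                  G         C         J         D
  init      0.02727    0.9499      2.15    0.7807
  Δ          0.6876     1.031    0.6876   -0.6876
  eq         0.7148     1.981     2.838   0.09312
  solve Keq expr → x = -0.3438; check Q = 2.7100e-04
Then remove 0.5827 M of C.
Step 2:
                  G         C         J         D
  init       0.7148     1.399     2.838   0.09312
  Δ         0.03178   0.04768   0.03178  -0.03178
  eq         0.7466     1.446     2.869   0.06134
  solve Keq expr → x = -0.01589; check Q = 2.7100e-04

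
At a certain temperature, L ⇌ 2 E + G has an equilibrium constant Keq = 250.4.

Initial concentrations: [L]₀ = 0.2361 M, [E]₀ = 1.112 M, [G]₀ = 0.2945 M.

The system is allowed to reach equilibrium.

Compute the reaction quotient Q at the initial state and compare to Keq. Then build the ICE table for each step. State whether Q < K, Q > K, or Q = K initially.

Q₀ = 1.542; Q < K (proceeds forward)

Q₀ = 1.542 vs Keq = 250.4 ⇒ Q<K, forward
Step 1:
                  L         E         G
  I          0.2361     1.112    0.2945
  C         -0.2309    0.4618    0.2309
  E        0.005197     1.574    0.5254
  solve Keq expr → x = 0.2309; check Q = 250.4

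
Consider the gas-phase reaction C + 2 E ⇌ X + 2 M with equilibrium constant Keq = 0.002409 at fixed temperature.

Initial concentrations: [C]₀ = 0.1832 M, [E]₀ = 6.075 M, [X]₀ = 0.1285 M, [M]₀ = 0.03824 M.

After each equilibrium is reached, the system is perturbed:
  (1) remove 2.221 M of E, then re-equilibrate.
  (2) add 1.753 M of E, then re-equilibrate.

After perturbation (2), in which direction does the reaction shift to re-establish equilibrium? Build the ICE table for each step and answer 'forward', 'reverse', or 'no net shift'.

Q₀ = 2.7792e-05 vs Keq = 0.002409 ⇒ Q<K, forward
Step 1:
                  C         E         X         M
  I          0.1832     6.075    0.1285   0.03824
  C         -0.0817   -0.1634    0.0817    0.1634
  E          0.1015     5.912    0.2102    0.2016
  solve Keq expr → x = 0.0817; check Q = 0.002409
Then remove 2.221 M of E.
Step 2:
                  C         E         X         M
  I          0.1015     3.691    0.2102    0.2016
  C         0.02496   0.04993  -0.02496  -0.04993
  E          0.1265     3.741    0.1852    0.1517
  solve Keq expr → x = -0.02496; check Q = 0.002409
Then add 1.753 M of E.
Step 3:
                  C         E         X         M
  I          0.1265     5.494    0.1852    0.1517
  C        -0.02032  -0.04063   0.02032   0.04063
  E          0.1062     5.453    0.2055    0.1923
  solve Keq expr → x = 0.02032; check Q = 0.002409

Direction: forward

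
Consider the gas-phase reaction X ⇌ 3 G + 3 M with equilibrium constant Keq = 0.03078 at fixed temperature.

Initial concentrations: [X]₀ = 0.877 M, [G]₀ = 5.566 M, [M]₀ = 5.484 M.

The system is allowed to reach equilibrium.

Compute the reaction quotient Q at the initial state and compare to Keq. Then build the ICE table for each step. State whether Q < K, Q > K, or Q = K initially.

Q₀ = 3.2428e+04; Q > K (proceeds reverse)

Q₀ = 3.2428e+04 vs Keq = 0.03078 ⇒ Q>K, reverse
Step 1:
                   X          G          M
  init         0.877      5.566      5.484
  Δ            1.624     -4.871     -4.871
  eq           2.501     0.6945     0.6125
  solve Keq expr → x = -1.624; check Q = 0.03078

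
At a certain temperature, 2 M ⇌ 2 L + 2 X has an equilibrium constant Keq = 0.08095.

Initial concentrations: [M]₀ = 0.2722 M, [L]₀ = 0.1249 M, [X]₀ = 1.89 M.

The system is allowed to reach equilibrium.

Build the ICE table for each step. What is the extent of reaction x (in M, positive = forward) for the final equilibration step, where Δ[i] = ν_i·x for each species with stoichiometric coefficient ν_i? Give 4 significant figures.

x = -0.03559 M

Q₀ = 0.7521 vs Keq = 0.08095 ⇒ Q>K, reverse
Step 1:
                  M         L         X
  Initial    0.2722    0.1249      1.89
  Change    0.07118  -0.07118  -0.07118
  Equil      0.3434   0.05372     1.819
  solve Keq expr → x = -0.03559; check Q = 0.08095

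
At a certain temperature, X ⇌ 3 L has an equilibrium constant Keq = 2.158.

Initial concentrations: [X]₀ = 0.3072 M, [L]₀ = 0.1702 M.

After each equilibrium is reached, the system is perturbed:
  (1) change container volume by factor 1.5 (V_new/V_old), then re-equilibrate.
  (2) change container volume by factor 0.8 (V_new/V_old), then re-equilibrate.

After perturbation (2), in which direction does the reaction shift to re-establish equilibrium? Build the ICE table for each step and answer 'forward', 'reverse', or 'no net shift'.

Q₀ = 0.01605 vs Keq = 2.158 ⇒ Q<K, forward
Step 1:
                   X          L
  Initial     0.3072     0.1702
  Change      -0.167     0.5011
  Equil       0.1402     0.6713
  solve Keq expr → x = 0.167; check Q = 2.158
Then change container volume by factor 1.5 (V_new/V_old).
Step 2:
                   X          L
  Initial    0.09345     0.4475
  Change    -0.02609    0.07827
  Equil      0.06736     0.5258
  solve Keq expr → x = 0.02609; check Q = 2.158
Then change container volume by factor 0.8 (V_new/V_old).
Step 3:
                   X          L
  Initial     0.0842     0.6572
  Change     0.01781   -0.05343
  Equil        0.102     0.6038
  solve Keq expr → x = -0.01781; check Q = 2.158

Direction: reverse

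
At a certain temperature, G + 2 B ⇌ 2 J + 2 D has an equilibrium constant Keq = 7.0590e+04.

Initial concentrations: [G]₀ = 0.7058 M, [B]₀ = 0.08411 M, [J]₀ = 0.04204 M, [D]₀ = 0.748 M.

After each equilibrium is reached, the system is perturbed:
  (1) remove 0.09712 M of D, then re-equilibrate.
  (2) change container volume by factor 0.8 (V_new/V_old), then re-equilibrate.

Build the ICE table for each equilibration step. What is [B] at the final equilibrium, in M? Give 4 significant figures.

Q₀ = 0.198 vs Keq = 7.0590e+04 ⇒ Q<K, forward
Step 1:
                    G           B           J           D
  init         0.7058     0.08411     0.04204       0.748
  Δ          -0.04181    -0.08363     0.08363     0.08363
  eq            0.664  4.8272e-04      0.1257      0.8316
  solve Keq expr → x = 0.04181; check Q = 7.0590e+04
Then remove 0.09712 M of D.
Step 2:
                    G           B           J           D
  init          0.664  4.8272e-04      0.1257      0.7345
  Δ       -2.8071e-05 -5.6142e-05  5.6142e-05  5.6142e-05
  eq            0.664  4.2658e-04      0.1257      0.7346
  solve Keq expr → x = 2.8071e-05; check Q = 7.0590e+04
Then change container volume by factor 0.8 (V_new/V_old).
Step 3:
                    G           B           J           D
  init         0.8299  5.3323e-04      0.1572      0.9182
  Δ        3.1325e-05  6.2650e-05 -6.2650e-05 -6.2650e-05
  eq             0.83  5.9588e-04      0.1571      0.9181
  solve Keq expr → x = -3.1325e-05; check Q = 7.0590e+04

[B]_eq = 5.9588e-04 M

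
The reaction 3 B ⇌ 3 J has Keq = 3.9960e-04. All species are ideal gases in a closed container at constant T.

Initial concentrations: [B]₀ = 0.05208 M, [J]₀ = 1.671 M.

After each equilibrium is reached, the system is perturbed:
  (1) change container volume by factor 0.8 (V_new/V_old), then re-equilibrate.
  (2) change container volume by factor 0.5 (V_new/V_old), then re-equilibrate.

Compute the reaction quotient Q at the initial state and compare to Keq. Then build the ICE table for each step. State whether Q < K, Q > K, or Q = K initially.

Q₀ = 3.3031e+04 vs Keq = 3.9960e-04 ⇒ Q>K, reverse
Step 1:
                  B         J
  init      0.05208     1.671
  Δ           1.553    -1.553
  eq          1.605    0.1182
  solve Keq expr → x = -0.5176; check Q = 3.9960e-04
Then change container volume by factor 0.8 (V_new/V_old).
Step 2:
                  B         J
  init        2.006    0.1478
  Δ               0         0
  eq          2.006    0.1478
  solve Keq expr → x = 0; check Q = 3.9960e-04
Then change container volume by factor 0.5 (V_new/V_old).
Step 3:
                  B         J
  init        4.012    0.2955
  Δ               0         0
  eq          4.012    0.2955
  solve Keq expr → x = 0; check Q = 3.9960e-04

Q₀ = 3.3031e+04; Q > K (proceeds reverse)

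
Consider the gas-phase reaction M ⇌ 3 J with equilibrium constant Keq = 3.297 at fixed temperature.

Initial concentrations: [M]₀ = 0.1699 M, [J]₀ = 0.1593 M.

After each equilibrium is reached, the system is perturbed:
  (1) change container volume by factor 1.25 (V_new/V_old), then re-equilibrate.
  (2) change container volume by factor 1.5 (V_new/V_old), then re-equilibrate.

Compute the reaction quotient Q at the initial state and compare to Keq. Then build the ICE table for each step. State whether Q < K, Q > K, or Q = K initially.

Q₀ = 0.02379 vs Keq = 3.297 ⇒ Q<K, forward
Step 1:
                    M           J
  I            0.1699      0.1593
  C           -0.1242      0.3727
  E           0.04567       0.532
  solve Keq expr → x = 0.1242; check Q = 3.297
Then change container volume by factor 1.25 (V_new/V_old).
Step 2:
                    M           J
  I           0.03653      0.4256
  C         -0.008624     0.02587
  E           0.02791      0.4515
  solve Keq expr → x = 0.008624; check Q = 3.297
Then change container volume by factor 1.5 (V_new/V_old).
Step 3:
                    M           J
  I           0.01861       0.301
  C         -0.008153     0.02446
  E           0.01045      0.3254
  solve Keq expr → x = 0.008153; check Q = 3.297

Q₀ = 0.02379; Q < K (proceeds forward)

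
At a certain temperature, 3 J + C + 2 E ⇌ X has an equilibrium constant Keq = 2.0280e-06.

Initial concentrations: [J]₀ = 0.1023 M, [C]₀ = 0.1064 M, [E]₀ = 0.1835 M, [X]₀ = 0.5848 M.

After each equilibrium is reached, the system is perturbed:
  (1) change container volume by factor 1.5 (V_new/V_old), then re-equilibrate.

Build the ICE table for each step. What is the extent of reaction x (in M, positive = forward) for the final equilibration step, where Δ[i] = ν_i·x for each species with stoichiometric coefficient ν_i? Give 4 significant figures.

x = -9.5075e-06 M

Q₀ = 1.5246e+05 vs Keq = 2.0280e-06 ⇒ Q>K, reverse
Step 1:
                   J          C          E          X
  Initial     0.1023     0.1064     0.1835     0.5848
  Change       1.754     0.5848       1.17    -0.5848
  Equil        1.857     0.6912      1.353 1.6424e-05
  solve Keq expr → x = -0.5848; check Q = 2.0280e-06
Then change container volume by factor 1.5 (V_new/V_old).
Step 2:
                   J          C          E          X
  Initial      1.238     0.4608      0.902 1.0950e-05
  Change  2.8523e-05 9.5075e-06 1.9015e-05 -9.5075e-06
  Equil        1.238     0.4608     0.9021 1.4421e-06
  solve Keq expr → x = -9.5075e-06; check Q = 2.0280e-06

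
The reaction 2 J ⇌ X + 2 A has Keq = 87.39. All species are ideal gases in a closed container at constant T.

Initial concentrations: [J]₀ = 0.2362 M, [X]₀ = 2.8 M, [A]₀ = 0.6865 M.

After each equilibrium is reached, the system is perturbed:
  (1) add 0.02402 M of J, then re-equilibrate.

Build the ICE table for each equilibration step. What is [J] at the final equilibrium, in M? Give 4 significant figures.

Q₀ = 23.65 vs Keq = 87.39 ⇒ Q<K, forward
Step 1:
                   J          X          A
  I           0.2362        2.8     0.6865
  C         -0.09511    0.04756    0.09511
  E           0.1411      2.848     0.7816
  solve Keq expr → x = 0.04756; check Q = 87.39
Then add 0.02402 M of J.
Step 2:
                   J          X          A
  I           0.1651      2.848     0.7816
  C         -0.02013    0.01007    0.02013
  E            0.145      2.858     0.8017
  solve Keq expr → x = 0.01007; check Q = 87.39

[J]_eq = 0.145 M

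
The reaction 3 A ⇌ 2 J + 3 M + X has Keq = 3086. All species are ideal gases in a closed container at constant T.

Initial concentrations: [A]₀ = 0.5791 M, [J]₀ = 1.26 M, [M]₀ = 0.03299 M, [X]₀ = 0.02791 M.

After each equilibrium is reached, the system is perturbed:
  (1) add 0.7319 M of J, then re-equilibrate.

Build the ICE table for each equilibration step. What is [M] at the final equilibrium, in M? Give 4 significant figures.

[M]_eq = 0.5711 M

Q₀ = 8.1919e-06 vs Keq = 3086 ⇒ Q<K, forward
Step 1:
                   A          J          M          X
  I           0.5791       1.26    0.03299    0.02791
  C          -0.5464     0.3643     0.5464     0.1821
  E          0.03269      1.624     0.5794       0.21
  solve Keq expr → x = 0.1821; check Q = 3086
Then add 0.7319 M of J.
Step 2:
                   A          J          M          X
  I          0.03269      2.356     0.5794       0.21
  C         0.008348  -0.005566  -0.008348  -0.002783
  E          0.04104      2.351     0.5711     0.2073
  solve Keq expr → x = -0.002783; check Q = 3086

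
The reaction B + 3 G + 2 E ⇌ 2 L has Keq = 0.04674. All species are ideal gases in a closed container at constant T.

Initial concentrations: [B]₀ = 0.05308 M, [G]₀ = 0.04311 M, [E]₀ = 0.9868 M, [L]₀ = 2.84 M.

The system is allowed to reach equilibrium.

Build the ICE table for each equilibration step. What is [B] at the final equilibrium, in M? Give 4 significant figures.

[B]_eq = 0.758 M

Q₀ = 1.9477e+06 vs Keq = 0.04674 ⇒ Q>K, reverse
Step 1:
                   B          G          E          L
  I          0.05308    0.04311     0.9868       2.84
  C            0.705      2.115       1.41      -1.41
  E            0.758      2.158      2.397       1.43
  solve Keq expr → x = -0.705; check Q = 0.04674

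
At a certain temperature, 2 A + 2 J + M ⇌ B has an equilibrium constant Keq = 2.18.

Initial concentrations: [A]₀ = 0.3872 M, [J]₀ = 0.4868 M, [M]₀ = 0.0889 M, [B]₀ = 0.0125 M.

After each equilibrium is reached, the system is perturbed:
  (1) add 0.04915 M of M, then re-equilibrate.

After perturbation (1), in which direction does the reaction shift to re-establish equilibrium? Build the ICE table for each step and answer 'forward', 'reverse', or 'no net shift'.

Direction: forward

Q₀ = 3.958 vs Keq = 2.18 ⇒ Q>K, reverse
Step 1:
                   A          J          M          B
  I           0.3872     0.4868     0.0889     0.0125
  C         0.009233   0.009233   0.004617  -0.004617
  E           0.3964      0.496    0.09352   0.007883
  solve Keq expr → x = -0.004617; check Q = 2.18
Then add 0.04915 M of M.
Step 2:
                   A          J          M          B
  I           0.3964      0.496     0.1427   0.007883
  C        -0.006408  -0.006408  -0.003204   0.003204
  E             0.39     0.4896     0.1395    0.01109
  solve Keq expr → x = 0.003204; check Q = 2.18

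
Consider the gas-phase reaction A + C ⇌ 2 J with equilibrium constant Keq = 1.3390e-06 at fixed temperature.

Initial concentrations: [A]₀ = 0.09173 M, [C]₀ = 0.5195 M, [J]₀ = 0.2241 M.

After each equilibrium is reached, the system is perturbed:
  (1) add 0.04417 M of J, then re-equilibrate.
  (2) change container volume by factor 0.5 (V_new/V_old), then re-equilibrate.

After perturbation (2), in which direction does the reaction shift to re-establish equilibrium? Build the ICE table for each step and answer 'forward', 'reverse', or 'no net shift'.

Q₀ = 1.054 vs Keq = 1.3390e-06 ⇒ Q>K, reverse
Step 1:
                  A         C         J
  I         0.09173    0.5195    0.2241
  C          0.1118    0.1118   -0.2237
  E          0.2036    0.6313 4.1484e-04
  solve Keq expr → x = -0.1118; check Q = 1.3390e-06
Then add 0.04417 M of J.
Step 2:
                  A         C         J
  I          0.2036    0.6313   0.04458
  C         0.02207   0.02207  -0.04414
  E          0.2256    0.6534 4.4432e-04
  solve Keq expr → x = -0.02207; check Q = 1.3390e-06
Then change container volume by factor 0.5 (V_new/V_old).
Step 3:
                  A         C         J
  I          0.4513     1.307 8.8864e-04
  C               0         0         0
  E          0.4513     1.307 8.8864e-04
  solve Keq expr → x = 0; check Q = 1.3390e-06

Direction: no net shift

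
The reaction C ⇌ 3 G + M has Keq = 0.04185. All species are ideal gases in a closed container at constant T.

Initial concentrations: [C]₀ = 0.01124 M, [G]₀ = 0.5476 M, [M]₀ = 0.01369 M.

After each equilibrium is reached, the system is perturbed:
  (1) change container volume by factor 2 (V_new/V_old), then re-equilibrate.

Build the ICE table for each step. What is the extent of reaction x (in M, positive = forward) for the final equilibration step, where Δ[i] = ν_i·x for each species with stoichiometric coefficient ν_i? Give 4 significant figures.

Q₀ = 0.2 vs Keq = 0.04185 ⇒ Q>K, reverse
Step 1:
                  C         G         M
  I         0.01124    0.5476   0.01369
  C        0.008058  -0.02417 -0.008058
  E          0.0193    0.5234  0.005632
  solve Keq expr → x = -0.008058; check Q = 0.04185
Then change container volume by factor 2 (V_new/V_old).
Step 2:
                  C         G         M
  I        0.009649    0.2617  0.002816
  C       -0.005421   0.01626  0.005421
  E        0.004228     0.278  0.008237
  solve Keq expr → x = 0.005421; check Q = 0.04185

x = 0.005421 M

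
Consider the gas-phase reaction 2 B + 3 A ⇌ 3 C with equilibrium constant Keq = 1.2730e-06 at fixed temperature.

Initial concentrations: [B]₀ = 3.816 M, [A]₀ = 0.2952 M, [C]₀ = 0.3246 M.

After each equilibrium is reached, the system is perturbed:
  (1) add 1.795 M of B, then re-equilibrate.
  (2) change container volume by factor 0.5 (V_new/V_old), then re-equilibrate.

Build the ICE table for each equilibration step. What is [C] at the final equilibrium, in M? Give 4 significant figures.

Q₀ = 0.0913 vs Keq = 1.2730e-06 ⇒ Q>K, reverse
Step 1:
                   B          A          C
  init         3.816     0.2952     0.3246
  Δ           0.2054     0.3081    -0.3081
  eq           4.021     0.6033    0.01653
  solve Keq expr → x = -0.1027; check Q = 1.2730e-06
Then add 1.795 M of B.
Step 2:
                   B          A          C
  init         5.816     0.6033    0.01653
  Δ        -0.002966  -0.004449   0.004449
  eq           5.813     0.5988    0.02098
  solve Keq expr → x = 0.001483; check Q = 1.2730e-06
Then change container volume by factor 0.5 (V_new/V_old).
Step 3:
                   B          A          C
  init         11.63      1.198    0.04197
  Δ         -0.01553    -0.0233     0.0233
  eq           11.61      1.174    0.06526
  solve Keq expr → x = 0.007765; check Q = 1.2730e-06

[C]_eq = 0.06526 M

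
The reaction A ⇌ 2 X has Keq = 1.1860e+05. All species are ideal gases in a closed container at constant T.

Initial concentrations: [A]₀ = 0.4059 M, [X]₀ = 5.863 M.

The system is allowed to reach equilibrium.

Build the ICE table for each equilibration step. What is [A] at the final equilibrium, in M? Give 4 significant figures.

[A]_eq = 3.7557e-04 M

Q₀ = 84.69 vs Keq = 1.1860e+05 ⇒ Q<K, forward
Step 1:
                   A          X
  init        0.4059      5.863
  Δ          -0.4055      0.811
  eq      3.7557e-04      6.674
  solve Keq expr → x = 0.4055; check Q = 1.1860e+05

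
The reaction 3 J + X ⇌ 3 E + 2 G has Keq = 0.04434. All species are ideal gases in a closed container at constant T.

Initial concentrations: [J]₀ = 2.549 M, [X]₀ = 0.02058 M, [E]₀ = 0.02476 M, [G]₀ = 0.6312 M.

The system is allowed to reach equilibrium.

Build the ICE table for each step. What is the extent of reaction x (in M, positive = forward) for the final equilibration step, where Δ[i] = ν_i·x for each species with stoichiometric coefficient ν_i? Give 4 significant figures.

Q₀ = 1.7743e-05 vs Keq = 0.04434 ⇒ Q<K, forward
Step 1:
                  J         X         E         G
  Initial     2.549   0.02058   0.02476    0.6312
  Change   -0.06051  -0.02017   0.06051   0.04034
  Equil       2.488 4.0923e-04   0.08527    0.6715
  solve Keq expr → x = 0.02017; check Q = 0.04434

x = 0.02017 M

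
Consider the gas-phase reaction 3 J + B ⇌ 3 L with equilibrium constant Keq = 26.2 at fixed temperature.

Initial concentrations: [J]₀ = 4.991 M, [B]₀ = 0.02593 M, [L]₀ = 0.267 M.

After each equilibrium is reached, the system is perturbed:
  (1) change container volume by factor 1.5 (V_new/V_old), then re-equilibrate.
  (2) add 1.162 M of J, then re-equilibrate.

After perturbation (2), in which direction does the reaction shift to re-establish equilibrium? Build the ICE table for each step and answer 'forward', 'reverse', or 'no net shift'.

Q₀ = 0.005904 vs Keq = 26.2 ⇒ Q<K, forward
Step 1:
                  J         B         L
  init        4.991   0.02593     0.267
  Δ        -0.07775  -0.02592   0.07775
  eq          4.913 1.3186e-05    0.3448
  solve Keq expr → x = 0.02592; check Q = 26.2
Then change container volume by factor 1.5 (V_new/V_old).
Step 2:
                  J         B         L
  init        3.275 8.7905e-06    0.2298
  Δ       1.3179e-05 4.3928e-06 -1.3179e-05
  eq          3.276 1.3183e-05    0.2298
  solve Keq expr → x = -4.3928e-06; check Q = 26.2
Then add 1.162 M of J.
Step 3:
                  J         B         L
  init        4.438 1.3183e-05    0.2298
  Δ       -2.3639e-05 -7.8796e-06 2.3639e-05
  eq          4.437 5.3038e-06    0.2298
  solve Keq expr → x = 7.8796e-06; check Q = 26.2

Direction: forward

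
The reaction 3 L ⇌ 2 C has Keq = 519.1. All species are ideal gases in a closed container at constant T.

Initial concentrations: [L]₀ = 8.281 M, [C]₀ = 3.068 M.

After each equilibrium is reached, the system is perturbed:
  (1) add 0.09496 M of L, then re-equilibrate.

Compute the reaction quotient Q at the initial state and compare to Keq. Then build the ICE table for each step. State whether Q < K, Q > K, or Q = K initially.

Q₀ = 0.01658; Q < K (proceeds forward)

Q₀ = 0.01658 vs Keq = 519.1 ⇒ Q<K, forward
Step 1:
                    L           C
  init          8.281       3.068
  Δ            -7.773       5.182
  eq            0.508        8.25
  solve Keq expr → x = 2.591; check Q = 519.1
Then add 0.09496 M of L.
Step 2:
                    L           C
  init          0.603        8.25
  Δ          -0.09243     0.06162
  eq           0.5106       8.312
  solve Keq expr → x = 0.03081; check Q = 519.1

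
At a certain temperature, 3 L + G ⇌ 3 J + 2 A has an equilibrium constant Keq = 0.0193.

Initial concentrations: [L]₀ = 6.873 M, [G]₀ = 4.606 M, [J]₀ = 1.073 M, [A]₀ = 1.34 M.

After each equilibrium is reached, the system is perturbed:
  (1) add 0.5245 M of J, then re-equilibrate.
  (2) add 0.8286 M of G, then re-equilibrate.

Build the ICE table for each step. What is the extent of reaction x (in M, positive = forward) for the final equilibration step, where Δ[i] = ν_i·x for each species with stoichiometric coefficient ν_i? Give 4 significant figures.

x = 0.02042 M

Q₀ = 0.001483 vs Keq = 0.0193 ⇒ Q<K, forward
Step 1:
                  L         G         J         A
  Initial     6.873     4.606     1.073      1.34
  Change    -0.7293   -0.2431    0.7293    0.4862
  Equil       6.144     4.363     1.802     1.826
  solve Keq expr → x = 0.2431; check Q = 0.0193
Then add 0.5245 M of J.
Step 2:
                  L         G         J         A
  Initial     6.144     4.363     2.327     1.826
  Change     0.2839   0.09465   -0.2839   -0.1893
  Equil       6.428     4.458     2.043     1.637
  solve Keq expr → x = -0.09465; check Q = 0.0193
Then add 0.8286 M of G.
Step 3:
                  L         G         J         A
  Initial     6.428     5.286     2.043     1.637
  Change   -0.06125  -0.02042   0.06125   0.04083
  Equil       6.366     5.266     2.104     1.678
  solve Keq expr → x = 0.02042; check Q = 0.0193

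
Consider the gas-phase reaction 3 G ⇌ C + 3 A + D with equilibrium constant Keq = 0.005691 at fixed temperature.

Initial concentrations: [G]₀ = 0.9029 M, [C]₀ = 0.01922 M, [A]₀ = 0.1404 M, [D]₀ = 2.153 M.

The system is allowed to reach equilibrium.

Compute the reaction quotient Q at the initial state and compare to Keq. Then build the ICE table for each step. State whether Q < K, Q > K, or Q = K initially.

Q₀ = 1.5559e-04 vs Keq = 0.005691 ⇒ Q<K, forward
Step 1:
                    G           C           A           D
  Initial      0.9029     0.01922      0.1404       2.153
  Change      -0.1284     0.04279      0.1284     0.04279
  Equil        0.7745     0.06201      0.2688       2.196
  solve Keq expr → x = 0.04279; check Q = 0.005691

Q₀ = 1.5559e-04; Q < K (proceeds forward)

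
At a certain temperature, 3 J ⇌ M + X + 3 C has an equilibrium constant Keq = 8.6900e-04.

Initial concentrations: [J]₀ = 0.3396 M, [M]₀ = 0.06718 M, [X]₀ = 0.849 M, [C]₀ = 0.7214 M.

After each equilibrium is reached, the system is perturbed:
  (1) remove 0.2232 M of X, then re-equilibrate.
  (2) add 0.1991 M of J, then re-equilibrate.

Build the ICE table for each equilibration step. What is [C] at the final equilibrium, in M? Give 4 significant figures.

Q₀ = 0.5467 vs Keq = 8.6900e-04 ⇒ Q>K, reverse
Step 1:
                  J         M         X         C
  I          0.3396   0.06718     0.849    0.7214
  C          0.1979  -0.06598  -0.06598   -0.1979
  E          0.5375  0.001202     0.783    0.5235
  solve Keq expr → x = -0.06598; check Q = 8.6900e-04
Then remove 0.2232 M of X.
Step 2:
                  J         M         X         C
  I          0.5375  0.001202    0.5598    0.5235
  C       -0.001357 4.5219e-04 4.5219e-04  0.001357
  E          0.5362  0.001654    0.5603    0.5248
  solve Keq expr → x = 4.5219e-04; check Q = 8.6900e-04
Then add 0.1991 M of J.
Step 3:
                  J         M         X         C
  I          0.7353  0.001654    0.5603    0.5248
  C       -0.006945  0.002315  0.002315  0.006945
  E          0.7283  0.003969    0.5626    0.5318
  solve Keq expr → x = 0.002315; check Q = 8.6900e-04

[C]_eq = 0.5318 M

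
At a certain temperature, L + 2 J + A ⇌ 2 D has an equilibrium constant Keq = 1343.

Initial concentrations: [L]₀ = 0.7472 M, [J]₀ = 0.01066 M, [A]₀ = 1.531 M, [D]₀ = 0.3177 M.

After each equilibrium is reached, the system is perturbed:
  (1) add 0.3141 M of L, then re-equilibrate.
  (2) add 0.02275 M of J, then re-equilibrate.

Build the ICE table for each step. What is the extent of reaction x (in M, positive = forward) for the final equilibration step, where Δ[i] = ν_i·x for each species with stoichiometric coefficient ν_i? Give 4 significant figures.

x = 0.0111 M

Q₀ = 776.4 vs Keq = 1343 ⇒ Q<K, forward
Step 1:
                    L           J           A           D
  init         0.7472     0.01066       1.531      0.3177
  Δ         -0.001241   -0.002481   -0.001241    0.002481
  eq            0.746    0.008179        1.53      0.3202
  solve Keq expr → x = 0.001241; check Q = 1343
Then add 0.3141 M of L.
Step 2:
                    L           J           A           D
  init           1.06    0.008179        1.53      0.3202
  Δ       -6.4338e-04   -0.001287 -6.4338e-04    0.001287
  eq            1.059    0.006892       1.529      0.3215
  solve Keq expr → x = 6.4338e-04; check Q = 1343
Then add 0.02275 M of J.
Step 3:
                    L           J           A           D
  init          1.059     0.02964       1.529      0.3215
  Δ           -0.0111    -0.02221     -0.0111     0.02221
  eq            1.048    0.007434       1.518      0.3437
  solve Keq expr → x = 0.0111; check Q = 1343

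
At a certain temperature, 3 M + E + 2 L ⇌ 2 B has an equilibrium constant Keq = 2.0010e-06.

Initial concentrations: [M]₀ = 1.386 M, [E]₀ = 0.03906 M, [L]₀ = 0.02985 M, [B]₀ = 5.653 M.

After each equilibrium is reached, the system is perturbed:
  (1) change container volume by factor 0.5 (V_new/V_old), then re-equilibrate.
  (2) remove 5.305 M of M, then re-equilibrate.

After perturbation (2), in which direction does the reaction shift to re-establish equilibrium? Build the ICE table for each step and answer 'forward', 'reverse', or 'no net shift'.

Q₀ = 3.4486e+05 vs Keq = 2.0010e-06 ⇒ Q>K, reverse
Step 1:
                  M         E         L         B
  init        1.386   0.03906   0.02985     5.653
  Δ            7.95      2.65       5.3      -5.3
  eq          9.336     2.689      5.33    0.3527
  solve Keq expr → x = -2.65; check Q = 2.0010e-06
Then change container volume by factor 0.5 (V_new/V_old).
Step 2:
                  M         E         L         B
  init        18.67     5.378     10.66    0.7055
  Δ          -1.915   -0.6384    -1.277     1.277
  eq          16.76      4.74     9.383     1.982
  solve Keq expr → x = 0.6384; check Q = 2.0010e-06
Then remove 5.305 M of M.
Step 3:
                  M         E         L         B
  init        11.45      4.74     9.383     1.982
  Δ          0.9061     0.302    0.6041   -0.6041
  eq          12.36     5.042     9.987     1.378
  solve Keq expr → x = -0.302; check Q = 2.0010e-06

Direction: reverse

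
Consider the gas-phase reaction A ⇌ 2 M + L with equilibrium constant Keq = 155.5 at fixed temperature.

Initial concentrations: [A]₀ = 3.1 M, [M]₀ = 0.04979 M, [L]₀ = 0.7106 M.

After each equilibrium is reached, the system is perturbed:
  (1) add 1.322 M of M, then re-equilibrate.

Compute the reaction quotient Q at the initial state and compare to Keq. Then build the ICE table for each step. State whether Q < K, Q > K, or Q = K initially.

Q₀ = 5.6826e-04; Q < K (proceeds forward)

Q₀ = 5.6826e-04 vs Keq = 155.5 ⇒ Q<K, forward
Step 1:
                  A         M         L
  init          3.1   0.04979    0.7106
  Δ          -2.546     5.092     2.546
  eq         0.5538     5.142     3.257
  solve Keq expr → x = 2.546; check Q = 155.5
Then add 1.322 M of M.
Step 2:
                  A         M         L
  init       0.5538     6.464     3.257
  Δ           0.182    -0.364    -0.182
  eq         0.7358       6.1     3.075
  solve Keq expr → x = -0.182; check Q = 155.5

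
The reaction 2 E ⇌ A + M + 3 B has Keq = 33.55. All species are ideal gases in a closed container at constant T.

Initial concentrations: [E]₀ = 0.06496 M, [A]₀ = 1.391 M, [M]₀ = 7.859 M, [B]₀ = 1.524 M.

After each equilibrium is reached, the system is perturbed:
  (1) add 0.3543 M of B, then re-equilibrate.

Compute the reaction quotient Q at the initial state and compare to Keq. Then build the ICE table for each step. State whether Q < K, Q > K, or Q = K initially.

Q₀ = 9170 vs Keq = 33.55 ⇒ Q>K, reverse
Step 1:
                   E          A          M          B
  Initial    0.06496      1.391      7.859      1.524
  Change      0.3992    -0.1996    -0.1996    -0.5988
  Equil       0.4641      1.191      7.659     0.9252
  solve Keq expr → x = -0.1996; check Q = 33.55
Then add 0.3543 M of B.
Step 2:
                   E          A          M          B
  Initial     0.4641      1.191      7.659       1.28
  Change      0.1198    -0.0599    -0.0599    -0.1797
  Equil       0.5839      1.132        7.6        1.1
  solve Keq expr → x = -0.0599; check Q = 33.55

Q₀ = 9170; Q > K (proceeds reverse)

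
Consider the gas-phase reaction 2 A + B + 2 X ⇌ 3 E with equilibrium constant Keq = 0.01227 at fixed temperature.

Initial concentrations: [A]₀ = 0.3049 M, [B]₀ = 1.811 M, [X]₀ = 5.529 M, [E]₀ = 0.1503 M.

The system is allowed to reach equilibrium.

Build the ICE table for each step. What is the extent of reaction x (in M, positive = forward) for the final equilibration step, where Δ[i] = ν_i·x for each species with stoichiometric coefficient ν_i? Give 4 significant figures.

x = 0.04975 M

Q₀ = 6.5971e-04 vs Keq = 0.01227 ⇒ Q<K, forward
Step 1:
                    A           B           X           E
  I            0.3049       1.811       5.529      0.1503
  C           -0.0995    -0.04975     -0.0995      0.1492
  E            0.2054       1.761        5.43      0.2995
  solve Keq expr → x = 0.04975; check Q = 0.01227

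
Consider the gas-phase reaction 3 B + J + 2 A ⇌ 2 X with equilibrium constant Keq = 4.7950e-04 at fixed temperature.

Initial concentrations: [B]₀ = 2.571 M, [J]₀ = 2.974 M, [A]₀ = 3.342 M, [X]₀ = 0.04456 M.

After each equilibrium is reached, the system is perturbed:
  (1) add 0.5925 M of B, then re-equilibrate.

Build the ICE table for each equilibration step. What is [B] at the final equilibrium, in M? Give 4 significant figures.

[B]_eq = 2.567 M

Q₀ = 3.5175e-06 vs Keq = 4.7950e-04 ⇒ Q<K, forward
Step 1:
                   B          J          A          X
  I            2.571      2.974      3.342    0.04456
  C          -0.4512    -0.1504    -0.3008     0.3008
  E             2.12      2.824      3.041     0.3454
  solve Keq expr → x = 0.1504; check Q = 4.7950e-04
Then add 0.5925 M of B.
Step 2:
                   B          J          A          X
  I            2.712      2.824      3.041     0.3454
  C          -0.1448   -0.04828   -0.09655    0.09655
  E            2.567      2.775      2.945     0.4419
  solve Keq expr → x = 0.04828; check Q = 4.7950e-04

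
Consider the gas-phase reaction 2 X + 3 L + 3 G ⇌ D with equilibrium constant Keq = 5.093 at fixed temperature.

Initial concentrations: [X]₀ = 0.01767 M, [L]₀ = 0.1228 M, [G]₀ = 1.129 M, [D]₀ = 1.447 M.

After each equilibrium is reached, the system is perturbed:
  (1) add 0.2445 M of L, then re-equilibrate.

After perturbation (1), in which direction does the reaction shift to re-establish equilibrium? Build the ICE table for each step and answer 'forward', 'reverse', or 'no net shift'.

Q₀ = 1.7391e+06 vs Keq = 5.093 ⇒ Q>K, reverse
Step 1:
                  X         L         G         D
  Initial   0.01767    0.1228     1.129     1.447
  Change      0.377    0.5655    0.5655   -0.1885
  Equil      0.3947    0.6883     1.694     1.259
  solve Keq expr → x = -0.1885; check Q = 5.093
Then add 0.2445 M of L.
Step 2:
                  X         L         G         D
  Initial    0.3947    0.9328     1.694     1.259
  Change   -0.06619  -0.09929  -0.09929    0.0331
  Equil      0.3285    0.8335     1.595     1.292
  solve Keq expr → x = 0.0331; check Q = 5.093

Direction: forward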